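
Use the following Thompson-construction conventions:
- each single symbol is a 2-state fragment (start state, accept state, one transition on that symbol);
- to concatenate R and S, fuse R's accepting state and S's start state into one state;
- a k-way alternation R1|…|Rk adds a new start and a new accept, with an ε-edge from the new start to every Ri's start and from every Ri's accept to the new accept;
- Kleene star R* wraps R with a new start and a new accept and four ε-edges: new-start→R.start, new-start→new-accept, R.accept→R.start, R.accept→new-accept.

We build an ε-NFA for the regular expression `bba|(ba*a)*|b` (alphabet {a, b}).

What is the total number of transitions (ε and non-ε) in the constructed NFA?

21

Building bottom-up:
Each of the 7 symbol leaves contributes 1 transition (1 symbol, 0 ε).
  bba = 3 transitions (3 symbol, 0 ε)
  a* = 5 transitions (1 symbol, 4 ε)
  ba*a = 7 transitions (3 symbol, 4 ε)
  (ba*a)* = 11 transitions (3 symbol, 8 ε)
  bba|(ba*a)*|b = 21 transitions (7 symbol, 14 ε)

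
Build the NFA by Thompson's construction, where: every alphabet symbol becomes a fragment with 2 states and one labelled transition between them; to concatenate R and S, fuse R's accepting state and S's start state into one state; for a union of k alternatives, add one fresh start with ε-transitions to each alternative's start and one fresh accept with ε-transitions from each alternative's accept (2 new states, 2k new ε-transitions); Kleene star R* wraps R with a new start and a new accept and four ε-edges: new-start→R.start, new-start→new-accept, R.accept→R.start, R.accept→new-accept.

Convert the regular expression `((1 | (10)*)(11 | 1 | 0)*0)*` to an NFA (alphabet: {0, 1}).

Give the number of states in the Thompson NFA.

22

Building bottom-up:
Each of the 8 symbol leaves contributes a 2-state fragment.
  10 — 3 states
  (10)* — 5 states
  1 | (10)* — 9 states
  11 — 3 states
  11 | 1 | 0 — 9 states
  (11 | 1 | 0)* — 11 states
  (1 | (10)*)(11 | 1 | 0)*0 — 20 states
  ((1 | (10)*)(11 | 1 | 0)*0)* — 22 states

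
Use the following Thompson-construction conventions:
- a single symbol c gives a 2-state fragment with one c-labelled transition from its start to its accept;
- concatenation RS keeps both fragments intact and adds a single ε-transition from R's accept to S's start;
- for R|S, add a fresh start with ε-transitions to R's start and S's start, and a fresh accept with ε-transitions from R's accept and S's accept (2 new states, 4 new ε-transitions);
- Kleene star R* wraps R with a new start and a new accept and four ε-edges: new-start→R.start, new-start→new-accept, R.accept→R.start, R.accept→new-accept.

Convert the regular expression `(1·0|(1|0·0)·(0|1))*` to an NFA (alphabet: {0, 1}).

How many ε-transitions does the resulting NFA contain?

Per subexpression:
Each of the 7 symbol leaves contributes 0 ε-transitions.
  1·0 = 1 ε-transition
  0·0 = 1 ε-transition
  1|0·0 = 5 ε-transitions
  0|1 = 4 ε-transitions
  (1|0·0)·(0|1) = 10 ε-transitions
  1·0|(1|0·0)·(0|1) = 15 ε-transitions
  (1·0|(1|0·0)·(0|1))* = 19 ε-transitions

19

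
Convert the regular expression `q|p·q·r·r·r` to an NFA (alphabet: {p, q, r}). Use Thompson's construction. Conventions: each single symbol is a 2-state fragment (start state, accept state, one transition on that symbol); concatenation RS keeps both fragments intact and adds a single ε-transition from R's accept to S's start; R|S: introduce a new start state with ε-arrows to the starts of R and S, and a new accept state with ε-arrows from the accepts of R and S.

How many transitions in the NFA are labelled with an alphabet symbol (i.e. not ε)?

Bottom-up over the parse tree:
Each of the 6 symbol leaves contributes exactly 1 symbol transition.
  p·q·r·r·r = 5 symbol transitions
  q|p·q·r·r·r = 6 symbol transitions

6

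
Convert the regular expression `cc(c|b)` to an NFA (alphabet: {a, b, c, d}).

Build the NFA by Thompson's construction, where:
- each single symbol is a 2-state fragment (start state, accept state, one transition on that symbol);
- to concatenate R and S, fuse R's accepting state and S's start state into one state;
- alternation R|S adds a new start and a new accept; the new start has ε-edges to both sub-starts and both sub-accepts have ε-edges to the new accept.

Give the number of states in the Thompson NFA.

Building bottom-up:
Each of the 4 symbol leaves contributes a 2-state fragment.
  c|b → 6 states
  cc(c|b) → 8 states

8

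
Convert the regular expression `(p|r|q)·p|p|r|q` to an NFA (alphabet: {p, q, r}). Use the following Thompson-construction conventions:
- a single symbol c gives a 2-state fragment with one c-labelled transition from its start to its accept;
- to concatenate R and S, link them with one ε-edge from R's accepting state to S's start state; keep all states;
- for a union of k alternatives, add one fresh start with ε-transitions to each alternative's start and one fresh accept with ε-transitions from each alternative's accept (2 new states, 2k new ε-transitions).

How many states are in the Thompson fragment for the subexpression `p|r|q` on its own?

Fragment for `p|r|q`:
Each of the 3 symbol leaves contributes a 2-state fragment.
  p|r|q = 8 states

8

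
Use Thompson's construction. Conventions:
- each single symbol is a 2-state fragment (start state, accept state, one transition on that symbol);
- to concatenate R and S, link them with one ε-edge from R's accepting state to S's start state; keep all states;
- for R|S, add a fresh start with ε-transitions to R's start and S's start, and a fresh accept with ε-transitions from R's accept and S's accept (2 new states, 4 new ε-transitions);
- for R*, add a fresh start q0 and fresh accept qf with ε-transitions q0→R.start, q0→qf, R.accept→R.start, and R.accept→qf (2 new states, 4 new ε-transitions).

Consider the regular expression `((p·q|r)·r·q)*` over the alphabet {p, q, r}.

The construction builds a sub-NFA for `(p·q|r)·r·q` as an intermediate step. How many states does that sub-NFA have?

12

Fragment for `(p·q|r)·r·q`:
Each of the 5 symbol leaves contributes a 2-state fragment.
  p·q : 4 states
  p·q|r : 8 states
  (p·q|r)·r·q : 12 states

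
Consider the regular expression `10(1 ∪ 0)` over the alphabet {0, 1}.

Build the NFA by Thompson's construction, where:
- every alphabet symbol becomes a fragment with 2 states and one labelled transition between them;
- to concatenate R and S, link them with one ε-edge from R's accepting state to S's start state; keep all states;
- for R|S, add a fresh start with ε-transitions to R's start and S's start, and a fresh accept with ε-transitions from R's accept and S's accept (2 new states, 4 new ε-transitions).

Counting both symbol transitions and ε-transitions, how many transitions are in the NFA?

Building bottom-up:
Each of the 4 symbol leaves contributes 1 transition (1 symbol, 0 ε).
  1 ∪ 0 : 6 transitions (2 symbol, 4 ε)
  10(1 ∪ 0) : 10 transitions (4 symbol, 6 ε)

10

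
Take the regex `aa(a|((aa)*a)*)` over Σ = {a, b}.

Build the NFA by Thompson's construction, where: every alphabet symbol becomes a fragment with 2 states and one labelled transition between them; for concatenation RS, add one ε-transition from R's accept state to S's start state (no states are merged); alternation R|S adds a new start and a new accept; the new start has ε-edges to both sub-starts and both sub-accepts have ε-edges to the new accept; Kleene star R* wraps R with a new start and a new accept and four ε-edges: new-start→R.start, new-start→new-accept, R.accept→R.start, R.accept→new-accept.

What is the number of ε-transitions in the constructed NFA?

By structural recursion:
Each of the 6 symbol leaves contributes 0 ε-transitions.
  aa = 1 ε-transition
  (aa)* = 5 ε-transitions
  (aa)*a = 6 ε-transitions
  ((aa)*a)* = 10 ε-transitions
  a|((aa)*a)* = 14 ε-transitions
  aa(a|((aa)*a)*) = 16 ε-transitions

16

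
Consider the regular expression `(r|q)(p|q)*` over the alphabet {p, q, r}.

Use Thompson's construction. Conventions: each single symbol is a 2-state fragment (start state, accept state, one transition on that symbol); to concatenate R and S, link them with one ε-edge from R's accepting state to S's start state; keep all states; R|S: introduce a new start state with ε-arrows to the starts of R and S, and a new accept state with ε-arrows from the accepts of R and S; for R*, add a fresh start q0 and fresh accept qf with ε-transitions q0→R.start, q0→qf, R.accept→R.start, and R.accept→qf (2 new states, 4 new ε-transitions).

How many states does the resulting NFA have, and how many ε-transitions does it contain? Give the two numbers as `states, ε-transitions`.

By structural recursion:
Each of the 4 symbol leaves contributes 2 states and 0 ε-transitions.
  r|q : 6 states, 4 ε-transitions
  p|q : 6 states, 4 ε-transitions
  (p|q)* : 8 states, 8 ε-transitions
  (r|q)(p|q)* : 14 states, 13 ε-transitions

14, 13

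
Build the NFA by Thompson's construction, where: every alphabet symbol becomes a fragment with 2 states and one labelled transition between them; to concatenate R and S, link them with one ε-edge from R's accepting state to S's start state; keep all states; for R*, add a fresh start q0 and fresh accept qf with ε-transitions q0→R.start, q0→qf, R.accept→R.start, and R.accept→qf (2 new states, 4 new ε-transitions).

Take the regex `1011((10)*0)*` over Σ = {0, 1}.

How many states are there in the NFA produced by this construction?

18

By structural recursion:
Each of the 7 symbol leaves contributes a 2-state fragment.
  10 = 4 states
  (10)* = 6 states
  (10)*0 = 8 states
  ((10)*0)* = 10 states
  1011((10)*0)* = 18 states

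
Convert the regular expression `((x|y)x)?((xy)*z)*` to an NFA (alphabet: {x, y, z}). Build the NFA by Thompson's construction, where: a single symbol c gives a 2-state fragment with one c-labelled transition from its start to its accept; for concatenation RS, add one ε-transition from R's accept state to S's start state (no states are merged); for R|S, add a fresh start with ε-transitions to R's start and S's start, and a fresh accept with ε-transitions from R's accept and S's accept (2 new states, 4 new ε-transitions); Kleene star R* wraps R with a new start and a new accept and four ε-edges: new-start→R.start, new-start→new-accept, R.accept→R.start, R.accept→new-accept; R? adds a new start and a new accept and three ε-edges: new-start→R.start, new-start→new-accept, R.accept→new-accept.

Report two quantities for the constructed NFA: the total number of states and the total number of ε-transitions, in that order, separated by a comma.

20, 19

Per subexpression:
Each of the 6 symbol leaves contributes 2 states and 0 ε-transitions.
  x|y — 6 states, 4 ε-transitions
  (x|y)x — 8 states, 5 ε-transitions
  ((x|y)x)? — 10 states, 8 ε-transitions
  xy — 4 states, 1 ε-transition
  (xy)* — 6 states, 5 ε-transitions
  (xy)*z — 8 states, 6 ε-transitions
  ((xy)*z)* — 10 states, 10 ε-transitions
  ((x|y)x)?((xy)*z)* — 20 states, 19 ε-transitions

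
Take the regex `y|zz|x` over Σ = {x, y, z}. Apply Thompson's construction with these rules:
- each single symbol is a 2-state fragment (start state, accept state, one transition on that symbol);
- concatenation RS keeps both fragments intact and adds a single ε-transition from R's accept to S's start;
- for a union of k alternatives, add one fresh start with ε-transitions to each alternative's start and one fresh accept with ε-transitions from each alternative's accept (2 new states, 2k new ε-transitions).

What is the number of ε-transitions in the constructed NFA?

7

Recursing over subexpressions:
Each of the 4 symbol leaves contributes 0 ε-transitions.
  zz : 1 ε-transition
  y|zz|x : 7 ε-transitions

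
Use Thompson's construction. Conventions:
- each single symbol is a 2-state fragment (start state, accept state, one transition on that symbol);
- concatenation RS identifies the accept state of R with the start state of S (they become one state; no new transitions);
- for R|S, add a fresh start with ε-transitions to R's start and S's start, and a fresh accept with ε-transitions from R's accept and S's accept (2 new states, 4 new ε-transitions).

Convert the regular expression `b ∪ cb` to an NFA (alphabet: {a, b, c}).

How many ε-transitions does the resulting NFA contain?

Building bottom-up:
Each of the 3 symbol leaves contributes 0 ε-transitions.
  cb — 0 ε-transitions
  b ∪ cb — 4 ε-transitions

4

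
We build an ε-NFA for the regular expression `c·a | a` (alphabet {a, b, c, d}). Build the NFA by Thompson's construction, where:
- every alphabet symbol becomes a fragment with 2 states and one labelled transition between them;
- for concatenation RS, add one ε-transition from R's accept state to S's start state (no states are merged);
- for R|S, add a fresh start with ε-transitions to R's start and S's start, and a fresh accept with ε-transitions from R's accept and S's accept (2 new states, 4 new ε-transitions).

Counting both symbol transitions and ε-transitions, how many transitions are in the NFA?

By structural recursion:
Each of the 3 symbol leaves contributes 1 transition (1 symbol, 0 ε).
  c·a = 3 transitions (2 symbol, 1 ε)
  c·a | a = 8 transitions (3 symbol, 5 ε)

8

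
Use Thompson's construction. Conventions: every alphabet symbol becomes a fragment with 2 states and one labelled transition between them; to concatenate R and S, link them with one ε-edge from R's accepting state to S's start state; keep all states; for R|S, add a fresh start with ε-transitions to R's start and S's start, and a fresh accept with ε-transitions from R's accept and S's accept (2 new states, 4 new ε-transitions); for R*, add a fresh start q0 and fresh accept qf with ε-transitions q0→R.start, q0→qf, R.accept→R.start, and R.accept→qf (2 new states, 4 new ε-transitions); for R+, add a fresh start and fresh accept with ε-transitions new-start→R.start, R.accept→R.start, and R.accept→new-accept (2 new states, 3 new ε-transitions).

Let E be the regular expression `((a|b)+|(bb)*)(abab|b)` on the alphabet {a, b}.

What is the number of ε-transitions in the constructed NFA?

By structural recursion:
Each of the 9 symbol leaves contributes 0 ε-transitions.
  a|b — 4 ε-transitions
  (a|b)+ — 7 ε-transitions
  bb — 1 ε-transition
  (bb)* — 5 ε-transitions
  (a|b)+|(bb)* — 16 ε-transitions
  abab — 3 ε-transitions
  abab|b — 7 ε-transitions
  ((a|b)+|(bb)*)(abab|b) — 24 ε-transitions

24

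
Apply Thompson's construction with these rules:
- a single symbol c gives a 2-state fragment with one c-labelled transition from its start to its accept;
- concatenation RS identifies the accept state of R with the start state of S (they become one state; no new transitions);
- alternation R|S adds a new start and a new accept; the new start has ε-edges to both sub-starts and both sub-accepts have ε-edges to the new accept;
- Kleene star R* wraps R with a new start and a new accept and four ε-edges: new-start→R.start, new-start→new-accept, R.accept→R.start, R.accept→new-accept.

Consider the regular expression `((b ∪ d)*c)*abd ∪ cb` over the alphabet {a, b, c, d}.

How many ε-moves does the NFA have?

Recursing over subexpressions:
Each of the 8 symbol leaves contributes 0 ε-transitions.
  b ∪ d → 4 ε-transitions
  (b ∪ d)* → 8 ε-transitions
  (b ∪ d)*c → 8 ε-transitions
  ((b ∪ d)*c)* → 12 ε-transitions
  ((b ∪ d)*c)*abd → 12 ε-transitions
  cb → 0 ε-transitions
  ((b ∪ d)*c)*abd ∪ cb → 16 ε-transitions

16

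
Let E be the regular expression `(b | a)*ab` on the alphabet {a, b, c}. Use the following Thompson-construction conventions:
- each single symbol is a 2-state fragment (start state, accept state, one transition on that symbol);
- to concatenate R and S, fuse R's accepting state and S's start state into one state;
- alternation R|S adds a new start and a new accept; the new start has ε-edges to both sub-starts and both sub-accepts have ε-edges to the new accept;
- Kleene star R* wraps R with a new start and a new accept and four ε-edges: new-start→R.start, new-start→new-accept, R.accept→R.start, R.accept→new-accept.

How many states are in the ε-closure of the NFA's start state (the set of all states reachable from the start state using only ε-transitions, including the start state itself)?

5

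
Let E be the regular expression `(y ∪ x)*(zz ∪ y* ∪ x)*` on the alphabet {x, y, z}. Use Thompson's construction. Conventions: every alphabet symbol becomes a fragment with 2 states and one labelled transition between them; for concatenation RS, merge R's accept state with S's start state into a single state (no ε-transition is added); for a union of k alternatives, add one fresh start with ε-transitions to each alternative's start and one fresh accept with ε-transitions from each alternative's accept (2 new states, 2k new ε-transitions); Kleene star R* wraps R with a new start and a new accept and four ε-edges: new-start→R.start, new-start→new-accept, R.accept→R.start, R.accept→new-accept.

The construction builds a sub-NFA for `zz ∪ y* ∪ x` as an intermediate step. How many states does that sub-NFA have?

11

Fragment for `zz ∪ y* ∪ x`:
Each of the 4 symbol leaves contributes a 2-state fragment.
  zz : 3 states
  y* : 4 states
  zz ∪ y* ∪ x : 11 states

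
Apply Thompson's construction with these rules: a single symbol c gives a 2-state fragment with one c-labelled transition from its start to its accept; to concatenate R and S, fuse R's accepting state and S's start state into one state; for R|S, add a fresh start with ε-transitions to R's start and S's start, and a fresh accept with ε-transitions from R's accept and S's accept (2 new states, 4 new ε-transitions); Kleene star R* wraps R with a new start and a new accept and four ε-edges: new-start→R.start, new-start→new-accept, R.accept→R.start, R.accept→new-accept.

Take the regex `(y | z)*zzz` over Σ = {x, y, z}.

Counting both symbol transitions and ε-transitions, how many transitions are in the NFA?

13

By structural recursion:
Each of the 5 symbol leaves contributes 1 transition (1 symbol, 0 ε).
  y | z : 6 transitions (2 symbol, 4 ε)
  (y | z)* : 10 transitions (2 symbol, 8 ε)
  (y | z)*zzz : 13 transitions (5 symbol, 8 ε)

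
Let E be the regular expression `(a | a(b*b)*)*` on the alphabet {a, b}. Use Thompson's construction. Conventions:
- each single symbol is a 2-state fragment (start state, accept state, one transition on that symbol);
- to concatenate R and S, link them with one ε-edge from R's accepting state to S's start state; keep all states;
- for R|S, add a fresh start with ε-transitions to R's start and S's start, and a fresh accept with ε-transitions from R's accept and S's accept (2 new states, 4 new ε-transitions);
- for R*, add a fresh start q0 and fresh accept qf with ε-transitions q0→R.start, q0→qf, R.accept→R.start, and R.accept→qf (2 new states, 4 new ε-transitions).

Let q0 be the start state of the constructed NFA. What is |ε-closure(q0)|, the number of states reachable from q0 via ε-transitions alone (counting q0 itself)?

Let C(F) = |ε-closure(F.start)| within fragment F, and note whether F accepts ε. Symbol fragments have C = 1 and do not accept ε. Then:
  b* — the star's fresh start ε-reaches both the body's start and the fresh accept: |ε-closure| = 2 + 1 = 3
  b*b — the left operand accepts ε, so the closure extends into the next operand (via the concat ε-link); |ε-closure| = 3 + 1 = 4
  (b*b)* — |ε-closure| = 1 (new start) + 4 (body) + 1 (new accept) = 6
  a(b*b)* — same as the first factor's closure: |ε-closure| = 1
  a | a(b*b)* — new start ε-reaches every alternative's start; none of them accept ε, so the new accept is not reached: |ε-closure| = 1 + 1 + 1 = 3
  (a | a(b*b)*)* — |ε-closure| = 1 (new start) + 3 (body) + 1 (new accept) = 5

5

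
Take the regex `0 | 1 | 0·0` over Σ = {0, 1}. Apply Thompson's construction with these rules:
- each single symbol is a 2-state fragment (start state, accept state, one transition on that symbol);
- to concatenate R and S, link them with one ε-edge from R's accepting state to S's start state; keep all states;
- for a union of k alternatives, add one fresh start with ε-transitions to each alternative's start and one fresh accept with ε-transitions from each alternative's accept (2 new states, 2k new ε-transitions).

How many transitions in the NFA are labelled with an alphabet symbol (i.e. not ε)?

4

Building bottom-up:
Each of the 4 symbol leaves contributes exactly 1 symbol transition.
  0·0 → 2 symbol transitions
  0 | 1 | 0·0 → 4 symbol transitions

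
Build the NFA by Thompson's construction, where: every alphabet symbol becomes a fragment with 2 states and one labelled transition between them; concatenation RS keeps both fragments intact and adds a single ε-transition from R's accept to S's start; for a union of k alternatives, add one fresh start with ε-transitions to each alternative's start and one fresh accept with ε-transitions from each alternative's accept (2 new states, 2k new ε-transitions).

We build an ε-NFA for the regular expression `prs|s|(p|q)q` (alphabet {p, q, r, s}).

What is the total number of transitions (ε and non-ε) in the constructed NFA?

Bottom-up over the parse tree:
Each of the 7 symbol leaves contributes 1 transition (1 symbol, 0 ε).
  prs : 5 transitions (3 symbol, 2 ε)
  p|q : 6 transitions (2 symbol, 4 ε)
  (p|q)q : 8 transitions (3 symbol, 5 ε)
  prs|s|(p|q)q : 20 transitions (7 symbol, 13 ε)

20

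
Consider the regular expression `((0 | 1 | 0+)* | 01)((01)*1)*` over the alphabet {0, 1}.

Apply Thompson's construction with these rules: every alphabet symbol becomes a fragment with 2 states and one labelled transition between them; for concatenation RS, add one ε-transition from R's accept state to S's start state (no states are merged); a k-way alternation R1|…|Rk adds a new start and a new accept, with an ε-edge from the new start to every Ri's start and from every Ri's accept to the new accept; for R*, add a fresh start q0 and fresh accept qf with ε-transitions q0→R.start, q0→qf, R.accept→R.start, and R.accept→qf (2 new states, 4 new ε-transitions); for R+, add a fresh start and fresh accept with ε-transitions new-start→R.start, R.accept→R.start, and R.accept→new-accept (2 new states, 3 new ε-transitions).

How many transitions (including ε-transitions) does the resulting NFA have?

Per subexpression:
Each of the 8 symbol leaves contributes 1 transition (1 symbol, 0 ε).
  0+ → 4 transitions (1 symbol, 3 ε)
  0 | 1 | 0+ → 12 transitions (3 symbol, 9 ε)
  (0 | 1 | 0+)* → 16 transitions (3 symbol, 13 ε)
  01 → 3 transitions (2 symbol, 1 ε)
  (0 | 1 | 0+)* | 01 → 23 transitions (5 symbol, 18 ε)
  01 → 3 transitions (2 symbol, 1 ε)
  (01)* → 7 transitions (2 symbol, 5 ε)
  (01)*1 → 9 transitions (3 symbol, 6 ε)
  ((01)*1)* → 13 transitions (3 symbol, 10 ε)
  ((0 | 1 | 0+)* | 01)((01)*1)* → 37 transitions (8 symbol, 29 ε)

37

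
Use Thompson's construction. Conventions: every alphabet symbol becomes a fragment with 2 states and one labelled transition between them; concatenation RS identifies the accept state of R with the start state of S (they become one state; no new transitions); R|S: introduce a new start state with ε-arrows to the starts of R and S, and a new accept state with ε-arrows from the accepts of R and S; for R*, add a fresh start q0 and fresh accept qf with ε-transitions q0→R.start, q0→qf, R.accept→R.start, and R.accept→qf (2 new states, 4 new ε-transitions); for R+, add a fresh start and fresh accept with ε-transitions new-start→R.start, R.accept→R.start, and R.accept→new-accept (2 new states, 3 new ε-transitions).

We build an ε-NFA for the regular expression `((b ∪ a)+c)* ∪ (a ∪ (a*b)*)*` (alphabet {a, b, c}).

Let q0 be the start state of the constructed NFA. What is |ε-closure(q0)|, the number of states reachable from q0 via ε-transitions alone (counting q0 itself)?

Work bottom-up. For each fragment F, track |ε-closure(F.start)| and whether F's accept lies in that closure (i.e. whether F accepts ε). A single-symbol fragment has closure size 1 and does not accept ε.
  b ∪ a — new start ε-reaches every alternative's start; none of them accept ε, so the new accept is not reached: C = 1 + 1 + 1 = 3
  (b ∪ a)+ — C = 1 + 3 = 4 (the body doesn't accept ε, so the new accept is not reached)
  (b ∪ a)+c — C equals the left operand's closure size = 4 (its accept is not ε-reachable, so the closure stops there)
  ((b ∪ a)+c)* — the star's fresh start ε-reaches both the body's start and the fresh accept: C = 2 + 4 = 6
  a* — new start has ε-edges to the inner start and to the new accept, so C = 2 + 1 = 3
  a*b — C = 3 + (1−1) = 3 (closure spills across the concat boundary because the left factor accepts ε)
  (a*b)* — C = 1 (new start) + 3 (body) + 1 (new accept) = 5
  a ∪ (a*b)* — new start ε-reaches every alternative's start; at least one alternative accepts ε, so the union's new accept is reached too: C = 1 + 1 + 5 + 1 = 8
  (a ∪ (a*b)*)* — C = 1 (new start) + 8 (body) + 1 (new accept) = 10
  ((b ∪ a)+c)* ∪ (a ∪ (a*b)*)* — C = 1 (new start) + (6 + 10) + 1 (new accept, since some branch ε-reaches its own accept) = 18

18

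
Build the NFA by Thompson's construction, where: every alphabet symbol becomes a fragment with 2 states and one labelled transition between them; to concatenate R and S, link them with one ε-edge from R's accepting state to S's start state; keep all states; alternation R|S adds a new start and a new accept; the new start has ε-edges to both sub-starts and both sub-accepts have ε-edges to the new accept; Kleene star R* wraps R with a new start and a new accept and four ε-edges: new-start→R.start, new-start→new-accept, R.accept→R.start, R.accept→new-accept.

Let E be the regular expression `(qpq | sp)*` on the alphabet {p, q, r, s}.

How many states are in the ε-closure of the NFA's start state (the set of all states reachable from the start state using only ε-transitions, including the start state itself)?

Compute the ε-closure size of each fragment's start state recursively; a symbol fragment's start has no outgoing ε-edge, so its closure is just itself (size 1).
  qpq — |ε-closure| equals the left operand's closure size = 1 (its accept is not ε-reachable, so the closure stops there)
  sp — |ε-closure| equals the left operand's closure size = 1 (its accept is not ε-reachable, so the closure stops there)
  qpq | sp — new start ε-reaches every alternative's start; none of them accept ε, so the new accept is not reached: |ε-closure| = 1 + 1 + 1 = 3
  (qpq | sp)* — |ε-closure| = 1 (new start) + 3 (body) + 1 (new accept) = 5

5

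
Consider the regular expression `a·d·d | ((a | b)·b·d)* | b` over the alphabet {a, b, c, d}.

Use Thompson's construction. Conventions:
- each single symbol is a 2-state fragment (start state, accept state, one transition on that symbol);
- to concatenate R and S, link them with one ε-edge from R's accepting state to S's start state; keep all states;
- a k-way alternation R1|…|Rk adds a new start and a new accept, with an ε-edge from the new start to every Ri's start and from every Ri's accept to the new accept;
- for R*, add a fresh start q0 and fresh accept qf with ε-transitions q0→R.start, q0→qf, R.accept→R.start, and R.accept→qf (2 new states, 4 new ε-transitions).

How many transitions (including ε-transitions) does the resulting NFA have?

26

Per subexpression:
Each of the 8 symbol leaves contributes 1 transition (1 symbol, 0 ε).
  a·d·d = 5 transitions (3 symbol, 2 ε)
  a | b = 6 transitions (2 symbol, 4 ε)
  (a | b)·b·d = 10 transitions (4 symbol, 6 ε)
  ((a | b)·b·d)* = 14 transitions (4 symbol, 10 ε)
  a·d·d | ((a | b)·b·d)* | b = 26 transitions (8 symbol, 18 ε)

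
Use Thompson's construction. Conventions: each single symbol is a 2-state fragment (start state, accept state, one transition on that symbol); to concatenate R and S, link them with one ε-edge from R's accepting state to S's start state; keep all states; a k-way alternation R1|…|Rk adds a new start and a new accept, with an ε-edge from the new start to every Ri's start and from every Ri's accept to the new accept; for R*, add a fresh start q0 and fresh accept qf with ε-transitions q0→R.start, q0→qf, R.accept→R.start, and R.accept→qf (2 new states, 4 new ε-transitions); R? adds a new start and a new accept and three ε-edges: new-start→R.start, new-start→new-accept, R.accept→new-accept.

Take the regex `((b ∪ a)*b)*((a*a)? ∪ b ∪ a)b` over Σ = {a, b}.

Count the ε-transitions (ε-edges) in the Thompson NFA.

29

Building bottom-up:
Each of the 8 symbol leaves contributes 0 ε-transitions.
  b ∪ a = 4 ε-transitions
  (b ∪ a)* = 8 ε-transitions
  (b ∪ a)*b = 9 ε-transitions
  ((b ∪ a)*b)* = 13 ε-transitions
  a* = 4 ε-transitions
  a*a = 5 ε-transitions
  (a*a)? = 8 ε-transitions
  (a*a)? ∪ b ∪ a = 14 ε-transitions
  ((b ∪ a)*b)*((a*a)? ∪ b ∪ a)b = 29 ε-transitions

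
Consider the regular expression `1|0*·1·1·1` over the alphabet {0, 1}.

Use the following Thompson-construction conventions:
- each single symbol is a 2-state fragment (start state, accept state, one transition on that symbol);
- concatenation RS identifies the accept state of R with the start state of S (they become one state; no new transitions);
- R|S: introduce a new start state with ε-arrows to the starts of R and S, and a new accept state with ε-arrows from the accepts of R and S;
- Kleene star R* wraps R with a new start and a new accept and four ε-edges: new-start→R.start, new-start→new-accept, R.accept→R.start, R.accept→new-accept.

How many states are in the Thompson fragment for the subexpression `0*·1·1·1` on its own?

7

Fragment for `0*·1·1·1`:
Each of the 4 symbol leaves contributes a 2-state fragment.
  0* — 4 states
  0*·1·1·1 — 7 states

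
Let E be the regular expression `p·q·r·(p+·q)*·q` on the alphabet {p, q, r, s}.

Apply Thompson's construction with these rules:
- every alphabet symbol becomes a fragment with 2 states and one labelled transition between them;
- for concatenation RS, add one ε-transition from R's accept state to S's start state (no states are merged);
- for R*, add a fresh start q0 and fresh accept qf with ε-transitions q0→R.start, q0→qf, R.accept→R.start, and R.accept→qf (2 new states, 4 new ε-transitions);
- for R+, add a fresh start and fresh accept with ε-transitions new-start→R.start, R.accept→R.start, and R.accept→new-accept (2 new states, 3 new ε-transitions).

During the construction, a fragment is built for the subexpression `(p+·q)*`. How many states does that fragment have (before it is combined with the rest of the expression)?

8

Fragment for `(p+·q)*`:
Each of the 2 symbol leaves contributes a 2-state fragment.
  p+ — 4 states
  p+·q — 6 states
  (p+·q)* — 8 states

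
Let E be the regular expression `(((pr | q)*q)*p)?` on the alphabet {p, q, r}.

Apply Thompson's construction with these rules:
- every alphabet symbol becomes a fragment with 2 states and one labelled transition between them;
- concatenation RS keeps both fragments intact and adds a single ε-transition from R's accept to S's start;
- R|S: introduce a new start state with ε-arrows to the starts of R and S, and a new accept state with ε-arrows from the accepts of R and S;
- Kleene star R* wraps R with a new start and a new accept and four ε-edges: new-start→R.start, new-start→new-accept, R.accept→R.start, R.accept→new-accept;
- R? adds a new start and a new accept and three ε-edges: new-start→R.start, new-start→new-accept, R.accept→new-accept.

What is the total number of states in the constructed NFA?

18

Recursing over subexpressions:
Each of the 5 symbol leaves contributes a 2-state fragment.
  pr — 4 states
  pr | q — 8 states
  (pr | q)* — 10 states
  (pr | q)*q — 12 states
  ((pr | q)*q)* — 14 states
  ((pr | q)*q)*p — 16 states
  (((pr | q)*q)*p)? — 18 states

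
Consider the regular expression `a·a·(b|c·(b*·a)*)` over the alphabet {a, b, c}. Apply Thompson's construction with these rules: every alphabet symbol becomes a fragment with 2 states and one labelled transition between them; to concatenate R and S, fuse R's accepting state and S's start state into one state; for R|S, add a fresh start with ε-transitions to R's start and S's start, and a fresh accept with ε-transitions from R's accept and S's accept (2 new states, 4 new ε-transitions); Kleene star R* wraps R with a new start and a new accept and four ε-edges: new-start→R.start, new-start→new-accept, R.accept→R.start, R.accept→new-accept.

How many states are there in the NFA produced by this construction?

Per subexpression:
Each of the 6 symbol leaves contributes a 2-state fragment.
  b* = 4 states
  b*·a = 5 states
  (b*·a)* = 7 states
  c·(b*·a)* = 8 states
  b|c·(b*·a)* = 12 states
  a·a·(b|c·(b*·a)*) = 14 states

14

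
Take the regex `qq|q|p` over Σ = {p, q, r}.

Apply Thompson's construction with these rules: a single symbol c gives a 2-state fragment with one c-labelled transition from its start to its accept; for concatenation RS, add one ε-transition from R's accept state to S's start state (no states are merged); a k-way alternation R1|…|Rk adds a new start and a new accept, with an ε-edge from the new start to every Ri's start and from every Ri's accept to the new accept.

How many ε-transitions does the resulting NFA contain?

By structural recursion:
Each of the 4 symbol leaves contributes 0 ε-transitions.
  qq : 1 ε-transition
  qq|q|p : 7 ε-transitions

7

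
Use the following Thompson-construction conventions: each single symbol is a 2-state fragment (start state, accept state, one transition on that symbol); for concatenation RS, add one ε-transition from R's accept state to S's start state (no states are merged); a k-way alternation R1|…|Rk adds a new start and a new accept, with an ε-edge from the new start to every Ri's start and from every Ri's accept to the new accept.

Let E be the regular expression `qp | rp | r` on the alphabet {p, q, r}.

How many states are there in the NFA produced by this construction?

12

Bottom-up over the parse tree:
Each of the 5 symbol leaves contributes a 2-state fragment.
  qp → 4 states
  rp → 4 states
  qp | rp | r → 12 states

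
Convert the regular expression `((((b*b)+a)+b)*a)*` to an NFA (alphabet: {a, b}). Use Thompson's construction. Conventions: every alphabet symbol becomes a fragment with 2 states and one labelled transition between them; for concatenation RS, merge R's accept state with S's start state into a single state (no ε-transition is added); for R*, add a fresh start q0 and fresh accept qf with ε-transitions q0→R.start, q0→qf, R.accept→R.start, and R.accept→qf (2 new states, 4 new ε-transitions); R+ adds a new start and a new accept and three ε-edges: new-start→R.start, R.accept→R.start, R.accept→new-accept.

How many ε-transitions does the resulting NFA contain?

Per subexpression:
Each of the 5 symbol leaves contributes 0 ε-transitions.
  b* = 4 ε-transitions
  b*b = 4 ε-transitions
  (b*b)+ = 7 ε-transitions
  (b*b)+a = 7 ε-transitions
  ((b*b)+a)+ = 10 ε-transitions
  ((b*b)+a)+b = 10 ε-transitions
  (((b*b)+a)+b)* = 14 ε-transitions
  (((b*b)+a)+b)*a = 14 ε-transitions
  ((((b*b)+a)+b)*a)* = 18 ε-transitions

18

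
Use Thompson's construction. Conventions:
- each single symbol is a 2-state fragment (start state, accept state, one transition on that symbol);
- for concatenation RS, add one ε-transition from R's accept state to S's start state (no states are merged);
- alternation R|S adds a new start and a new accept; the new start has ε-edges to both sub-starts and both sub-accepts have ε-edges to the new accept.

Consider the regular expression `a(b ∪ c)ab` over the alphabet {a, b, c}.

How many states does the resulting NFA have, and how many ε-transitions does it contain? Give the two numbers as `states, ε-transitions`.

Per subexpression:
Each of the 5 symbol leaves contributes 2 states and 0 ε-transitions.
  b ∪ c — 6 states, 4 ε-transitions
  a(b ∪ c)ab — 12 states, 7 ε-transitions

12, 7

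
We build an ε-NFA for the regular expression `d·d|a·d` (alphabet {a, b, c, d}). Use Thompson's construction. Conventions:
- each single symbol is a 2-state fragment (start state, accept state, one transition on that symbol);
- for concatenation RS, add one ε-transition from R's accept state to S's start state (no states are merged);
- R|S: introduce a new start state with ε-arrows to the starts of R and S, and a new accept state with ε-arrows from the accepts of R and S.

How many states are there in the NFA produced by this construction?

10

Per subexpression:
Each of the 4 symbol leaves contributes a 2-state fragment.
  d·d : 4 states
  a·d : 4 states
  d·d|a·d : 10 states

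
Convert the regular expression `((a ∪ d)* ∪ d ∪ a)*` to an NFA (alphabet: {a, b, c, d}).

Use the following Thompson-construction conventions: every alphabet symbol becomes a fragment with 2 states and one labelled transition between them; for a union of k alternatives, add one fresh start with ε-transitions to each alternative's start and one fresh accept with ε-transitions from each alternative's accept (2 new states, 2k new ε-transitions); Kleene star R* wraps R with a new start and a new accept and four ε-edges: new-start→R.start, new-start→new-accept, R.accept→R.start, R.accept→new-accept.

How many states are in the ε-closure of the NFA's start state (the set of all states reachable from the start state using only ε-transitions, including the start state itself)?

Compute the ε-closure size of each fragment's start state recursively; a symbol fragment's start has no outgoing ε-edge, so its closure is just itself (size 1).
  a ∪ d → C = 1 + 1 + 1 = 3 (the new accept is not ε-reachable since no branch accepts ε)
  (a ∪ d)* → new start has ε-edges to the inner start and to the new accept, so C = 2 + 3 = 5
  (a ∪ d)* ∪ d ∪ a → new start ε-reaches every alternative's start; at least one alternative accepts ε, so the union's new accept is reached too: C = 1 + 5 + 1 + 1 + 1 = 9
  ((a ∪ d)* ∪ d ∪ a)* → new start has ε-edges to the inner start and to the new accept, so C = 2 + 9 = 11

11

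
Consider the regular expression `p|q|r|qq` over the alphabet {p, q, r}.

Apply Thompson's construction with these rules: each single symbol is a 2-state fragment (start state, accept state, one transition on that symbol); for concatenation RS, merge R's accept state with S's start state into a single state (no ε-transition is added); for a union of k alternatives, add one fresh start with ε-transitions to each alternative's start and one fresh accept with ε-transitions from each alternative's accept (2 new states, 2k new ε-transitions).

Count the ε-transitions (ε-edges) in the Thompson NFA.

8

Per subexpression:
Each of the 5 symbol leaves contributes 0 ε-transitions.
  qq = 0 ε-transitions
  p|q|r|qq = 8 ε-transitions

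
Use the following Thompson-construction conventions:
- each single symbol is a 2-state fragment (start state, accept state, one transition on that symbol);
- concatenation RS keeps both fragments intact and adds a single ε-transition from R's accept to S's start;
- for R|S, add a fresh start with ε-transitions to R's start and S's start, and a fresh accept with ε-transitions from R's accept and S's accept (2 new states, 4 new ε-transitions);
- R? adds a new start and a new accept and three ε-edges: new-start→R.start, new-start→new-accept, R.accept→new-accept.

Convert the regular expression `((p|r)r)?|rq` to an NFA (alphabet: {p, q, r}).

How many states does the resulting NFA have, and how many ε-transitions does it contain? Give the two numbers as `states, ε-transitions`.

By structural recursion:
Each of the 5 symbol leaves contributes 2 states and 0 ε-transitions.
  p|r → 6 states, 4 ε-transitions
  (p|r)r → 8 states, 5 ε-transitions
  ((p|r)r)? → 10 states, 8 ε-transitions
  rq → 4 states, 1 ε-transition
  ((p|r)r)?|rq → 16 states, 13 ε-transitions

16, 13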